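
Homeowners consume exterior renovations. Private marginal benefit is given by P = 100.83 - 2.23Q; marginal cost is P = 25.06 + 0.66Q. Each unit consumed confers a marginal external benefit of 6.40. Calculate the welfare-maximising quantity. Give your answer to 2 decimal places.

Social marginal benefit = demand + MEB = 107.23 - 2.23Q.
Set SMB = MC: 107.23 - 2.23Q = 25.06 + 0.66Q → Q* = 28.4325.

Q* = 28.43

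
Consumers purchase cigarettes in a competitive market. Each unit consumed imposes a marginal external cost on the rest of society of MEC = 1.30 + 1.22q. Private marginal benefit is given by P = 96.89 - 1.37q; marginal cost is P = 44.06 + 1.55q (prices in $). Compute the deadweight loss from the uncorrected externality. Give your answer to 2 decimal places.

Market equilibrium (private): 44.06 + 1.55q = 96.89 - 1.37q → q_m = 18.0925.
Social marginal benefit = demand − MEC = 95.59 - 2.59q.
Set SMB = MC: 95.59 - 2.59q = 44.06 + 1.55q → q* = 12.4469.
The welfare-loss triangle has base |q_m − q*| and height MEC(q_m) (the vertical gap between SMB and MC is zero at q* and MEC at q_m).
DWL = ½ × 5.6456 × 23.3728 = 65.9767.

DWL = $65.98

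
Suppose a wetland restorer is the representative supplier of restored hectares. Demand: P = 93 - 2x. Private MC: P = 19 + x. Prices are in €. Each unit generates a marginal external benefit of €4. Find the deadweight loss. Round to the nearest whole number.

DWL = €3

Market equilibrium (private): 19 + x = 93 - 2x → x_m = 24.6667.
Social marginal cost = private MC − MEB = 15 + x.
Set SMC = demand: 15 + x = 93 - 2x → x* = 26.0000.
Between x* and x_m the wedge demand − SMC runs linearly from 0 to MEB(x_m), so the loss is a triangle.
DWL = ½ × 1.3333 × 4.0000 = 2.6666.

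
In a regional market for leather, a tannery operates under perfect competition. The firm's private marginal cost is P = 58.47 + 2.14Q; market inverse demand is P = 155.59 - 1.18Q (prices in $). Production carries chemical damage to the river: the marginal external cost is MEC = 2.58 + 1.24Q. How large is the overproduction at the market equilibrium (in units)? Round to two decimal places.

8.52 units

Market equilibrium (private): 58.47 + 2.14Q = 155.59 - 1.18Q → Q_m = 29.2530.
Social marginal cost = private MC + MEC = 61.05 + 3.38Q.
Set SMC = demand: 61.05 + 3.38Q = 155.59 - 1.18Q → Q* = 20.7325.
Gap = |29.2530 − 20.7325| = 8.5205.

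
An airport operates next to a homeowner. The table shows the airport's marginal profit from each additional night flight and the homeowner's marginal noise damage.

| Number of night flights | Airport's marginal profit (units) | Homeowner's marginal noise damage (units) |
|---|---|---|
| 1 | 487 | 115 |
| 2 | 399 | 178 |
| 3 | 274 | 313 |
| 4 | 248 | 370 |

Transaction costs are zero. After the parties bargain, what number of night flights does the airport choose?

2

Bargaining reaches the level where marginal profit last exceeds marginal noise damage.
That holds through level 2 (399 ≥ 178) but not at 3 (274 < 313).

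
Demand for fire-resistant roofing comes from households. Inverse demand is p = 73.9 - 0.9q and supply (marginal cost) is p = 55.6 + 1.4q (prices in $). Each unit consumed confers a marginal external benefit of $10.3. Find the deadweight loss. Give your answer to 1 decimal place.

Market equilibrium (private): 55.6 + 1.4q = 73.9 - 0.9q → q_m = 7.9565.
Social marginal benefit = demand + MEB = 84.2 - 0.9q.
Set SMB = MC: 84.2 - 0.9q = 55.6 + 1.4q → q* = 12.4348.
The loss is the area between SMB and MC from q* to q_m; with linear curves that's a triangle of height MEB(q_m).
DWL = ½ × 4.4783 × 10.3000 = 23.0632.

DWL = $23.1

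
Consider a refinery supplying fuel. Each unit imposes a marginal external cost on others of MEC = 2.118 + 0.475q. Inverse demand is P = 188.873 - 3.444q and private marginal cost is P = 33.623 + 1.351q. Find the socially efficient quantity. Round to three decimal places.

Social marginal cost = private MC + MEC = 35.741 + 1.826q.
Set SMC = demand: 35.741 + 1.826q = 188.873 - 3.444q → q* = 29.0573.

q* = 29.057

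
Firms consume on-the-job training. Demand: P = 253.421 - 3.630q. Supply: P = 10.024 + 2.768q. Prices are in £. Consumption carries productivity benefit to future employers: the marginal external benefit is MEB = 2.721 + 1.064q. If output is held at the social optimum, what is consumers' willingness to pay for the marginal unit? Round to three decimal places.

P = £85.928

Social marginal benefit = demand + MEB = 256.142 - 2.566q.
Set SMB = MC: 256.142 - 2.566q = 10.024 + 2.768q → q* = 46.1414.
Consumer price on the demand curve at q*: 253.421 − 3.630×46.1414 = 85.9277.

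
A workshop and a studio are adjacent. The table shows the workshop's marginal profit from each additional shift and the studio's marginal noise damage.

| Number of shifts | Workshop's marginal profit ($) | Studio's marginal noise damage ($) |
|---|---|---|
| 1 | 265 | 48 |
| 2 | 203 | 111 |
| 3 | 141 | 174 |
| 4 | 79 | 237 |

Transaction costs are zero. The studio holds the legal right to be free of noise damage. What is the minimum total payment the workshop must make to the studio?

Efficient level: marginal profit ≥ marginal noise damage through level 2, so k* = 2.
With the studio holding the right, the workshop must at least compensate total damage at k*: 48 + 111 = 159.

$159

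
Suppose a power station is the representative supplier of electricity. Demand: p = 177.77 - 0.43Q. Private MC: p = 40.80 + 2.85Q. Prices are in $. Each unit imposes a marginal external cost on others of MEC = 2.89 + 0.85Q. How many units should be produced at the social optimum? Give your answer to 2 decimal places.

Social marginal cost = private MC + MEC = 43.69 + 3.70Q.
Set SMC = demand: 43.69 + 3.70Q = 177.77 - 0.43Q → Q* = 32.4649.

Q* = 32.46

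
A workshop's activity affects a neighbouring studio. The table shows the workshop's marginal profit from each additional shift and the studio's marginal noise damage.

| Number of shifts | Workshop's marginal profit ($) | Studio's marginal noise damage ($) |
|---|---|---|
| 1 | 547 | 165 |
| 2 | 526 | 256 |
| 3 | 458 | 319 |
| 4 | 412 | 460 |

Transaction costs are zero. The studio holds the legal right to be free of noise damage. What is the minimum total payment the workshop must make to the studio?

Efficient level: marginal profit ≥ marginal noise damage through level 3, so k* = 3.
With the studio holding the right, the workshop must at least compensate total damage at k*: 165 + 256 + 319 = 740.

$740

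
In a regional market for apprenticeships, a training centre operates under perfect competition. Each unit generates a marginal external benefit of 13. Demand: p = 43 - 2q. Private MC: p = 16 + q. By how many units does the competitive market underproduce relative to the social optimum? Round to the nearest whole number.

4 units

Market equilibrium (private): 16 + q = 43 - 2q → q_m = 9.0000.
Social marginal cost = private MC − MEB = 3 + q.
Set SMC = demand: 3 + q = 43 - 2q → q* = 13.3333.
Gap = |9.0000 − 13.3333| = 4.3333.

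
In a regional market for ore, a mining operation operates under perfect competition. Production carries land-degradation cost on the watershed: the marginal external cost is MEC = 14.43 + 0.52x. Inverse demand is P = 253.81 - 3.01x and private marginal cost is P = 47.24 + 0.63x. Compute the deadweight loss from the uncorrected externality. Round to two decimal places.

Market equilibrium (private): 47.24 + 0.63x = 253.81 - 3.01x → x_m = 56.7500.
Social marginal cost = private MC + MEC = 61.67 + 1.15x.
Set SMC = demand: 61.67 + 1.15x = 253.81 - 3.01x → x* = 46.1875.
Between x* and x_m the wedge SMC − demand runs linearly from 0 to MEC(x_m), so the loss is a triangle.
DWL = ½ × 10.5625 × 43.9400 = 232.0581.

DWL = 232.06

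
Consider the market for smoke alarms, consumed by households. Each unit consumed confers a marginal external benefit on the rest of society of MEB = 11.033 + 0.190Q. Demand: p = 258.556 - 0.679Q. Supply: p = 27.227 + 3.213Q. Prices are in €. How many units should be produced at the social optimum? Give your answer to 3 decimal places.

Social marginal benefit = demand + MEB = 269.589 - 0.489Q.
Set SMB = MC: 269.589 - 0.489Q = 27.227 + 3.213Q → Q* = 65.4679.

Q* = 65.468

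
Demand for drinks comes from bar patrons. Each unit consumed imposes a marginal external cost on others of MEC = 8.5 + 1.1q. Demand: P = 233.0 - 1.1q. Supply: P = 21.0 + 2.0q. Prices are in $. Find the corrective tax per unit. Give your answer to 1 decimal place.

tax = $61.8 per unit

Social marginal benefit = demand − MEC = 224.5 - 2.2q.
Set SMB = MC: 224.5 - 2.2q = 21.0 + 2.0q → q* = 48.4524.
The Pigouvian tax equals MEC at q*: 8.5 + 1.1×48.4524 = 61.7976.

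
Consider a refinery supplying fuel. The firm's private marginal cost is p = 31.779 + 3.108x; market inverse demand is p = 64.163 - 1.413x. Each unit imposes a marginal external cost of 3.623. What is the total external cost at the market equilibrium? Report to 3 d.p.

25.952

Market equilibrium (private): 31.779 + 3.108x = 64.163 - 1.413x → x_m = 7.1630.
Total external cost = MEC × x_m = 3.623 × 7.1630 = 25.9515.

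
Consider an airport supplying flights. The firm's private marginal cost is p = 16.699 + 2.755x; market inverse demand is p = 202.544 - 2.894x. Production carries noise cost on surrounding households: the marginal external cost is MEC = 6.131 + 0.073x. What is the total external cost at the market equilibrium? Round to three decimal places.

241.207

Market equilibrium (private): 16.699 + 2.755x = 202.544 - 2.894x → x_m = 32.8987.
Total external cost = ∫₀^{x_m} (6.131 + 0.073x) dx = 6.131×32.8987 + ½×0.073×32.8987² = 241.2068.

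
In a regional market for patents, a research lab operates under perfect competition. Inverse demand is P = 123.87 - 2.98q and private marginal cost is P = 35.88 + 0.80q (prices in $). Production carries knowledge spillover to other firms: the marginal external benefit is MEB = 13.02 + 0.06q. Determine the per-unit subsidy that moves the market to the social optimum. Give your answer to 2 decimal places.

Social marginal cost = private MC − MEB = 22.86 + 0.74q.
Set SMC = demand: 22.86 + 0.74q = 123.87 - 2.98q → q* = 27.1532.
The Pigouvian subsidy equals MEB at q*: 13.02 + 0.06×27.1532 = 14.6492.

subsidy = $14.65 per unit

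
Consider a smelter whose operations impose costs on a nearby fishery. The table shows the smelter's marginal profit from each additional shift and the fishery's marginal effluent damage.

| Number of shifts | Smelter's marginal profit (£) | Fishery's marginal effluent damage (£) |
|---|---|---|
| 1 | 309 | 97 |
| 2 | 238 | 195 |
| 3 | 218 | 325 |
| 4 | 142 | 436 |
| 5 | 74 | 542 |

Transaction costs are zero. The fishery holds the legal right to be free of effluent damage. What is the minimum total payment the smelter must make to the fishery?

Efficient level: marginal profit ≥ marginal effluent damage through level 2, so k* = 2.
With the fishery holding the right, the smelter must at least compensate total damage at k*: 97 + 195 = 292.

£292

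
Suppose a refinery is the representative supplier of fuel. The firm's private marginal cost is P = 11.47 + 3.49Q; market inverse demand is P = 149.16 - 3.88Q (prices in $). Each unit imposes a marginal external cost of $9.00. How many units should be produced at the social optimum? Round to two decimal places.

Q* = 17.46

Social marginal cost = private MC + MEC = 20.47 + 3.49Q.
Set SMC = demand: 20.47 + 3.49Q = 149.16 - 3.88Q → Q* = 17.4613.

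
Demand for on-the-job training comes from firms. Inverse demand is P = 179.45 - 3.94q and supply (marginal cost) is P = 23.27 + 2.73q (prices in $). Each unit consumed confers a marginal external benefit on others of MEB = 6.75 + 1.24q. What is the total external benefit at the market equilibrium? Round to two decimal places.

Market equilibrium (private): 23.27 + 2.73q = 179.45 - 3.94q → q_m = 23.4153.
Total external benefit = ∫₀^{q_m} (6.75 + 1.24q) dq = 6.75×23.4153 + ½×1.24×23.4153² = 497.9846.

$497.98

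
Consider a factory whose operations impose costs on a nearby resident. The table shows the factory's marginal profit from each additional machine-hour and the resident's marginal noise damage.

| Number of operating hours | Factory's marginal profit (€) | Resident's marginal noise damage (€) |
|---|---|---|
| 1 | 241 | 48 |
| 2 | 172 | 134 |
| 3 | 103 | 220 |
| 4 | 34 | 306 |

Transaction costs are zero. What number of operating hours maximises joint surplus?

Bargaining reaches the level where marginal profit last exceeds marginal noise damage.
That holds through level 2 (172 ≥ 134) but not at 3 (103 < 220).

2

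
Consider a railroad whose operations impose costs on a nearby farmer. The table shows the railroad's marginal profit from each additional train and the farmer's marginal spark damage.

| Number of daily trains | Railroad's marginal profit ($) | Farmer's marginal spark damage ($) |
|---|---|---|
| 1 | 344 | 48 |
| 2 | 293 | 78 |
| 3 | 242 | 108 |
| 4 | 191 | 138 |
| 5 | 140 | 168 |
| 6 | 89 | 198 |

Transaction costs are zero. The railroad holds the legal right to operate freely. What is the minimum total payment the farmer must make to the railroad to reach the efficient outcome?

$229

Left alone the railroad would choose level 6 (marginal profit stays positive).
Efficient level: k* = 4 (marginal profit ≥ marginal spark damage through 4).
The farmer must at least cover the railroad's forgone profit from cutting 6→4: 140 + 89 = 229.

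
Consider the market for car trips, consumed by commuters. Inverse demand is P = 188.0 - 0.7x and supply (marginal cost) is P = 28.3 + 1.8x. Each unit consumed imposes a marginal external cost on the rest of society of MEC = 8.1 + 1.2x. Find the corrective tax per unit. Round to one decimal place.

Social marginal benefit = demand − MEC = 179.9 - 1.9x.
Set SMB = MC: 179.9 - 1.9x = 28.3 + 1.8x → x* = 40.9730.
The Pigouvian tax equals MEC at x*: 8.1 + 1.2×40.9730 = 57.2676.

tax = 57.3 per unit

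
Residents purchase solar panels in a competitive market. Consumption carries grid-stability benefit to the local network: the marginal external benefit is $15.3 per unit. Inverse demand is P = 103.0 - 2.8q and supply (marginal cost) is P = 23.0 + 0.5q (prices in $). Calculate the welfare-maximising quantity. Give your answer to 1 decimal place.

q* = 28.9

Social marginal benefit = demand + MEB = 118.3 - 2.8q.
Set SMB = MC: 118.3 - 2.8q = 23.0 + 0.5q → q* = 28.8788.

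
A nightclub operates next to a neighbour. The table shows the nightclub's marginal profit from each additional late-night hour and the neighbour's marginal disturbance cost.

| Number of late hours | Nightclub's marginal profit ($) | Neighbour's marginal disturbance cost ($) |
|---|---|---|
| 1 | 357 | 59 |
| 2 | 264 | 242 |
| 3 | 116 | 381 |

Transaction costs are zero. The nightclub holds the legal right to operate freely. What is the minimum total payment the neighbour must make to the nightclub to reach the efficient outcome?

Left alone the nightclub would choose level 3 (marginal profit stays positive).
Efficient level: k* = 2 (marginal profit ≥ marginal disturbance cost through 2).
The neighbour must at least cover the nightclub's forgone profit from cutting 3→2: 116 = 116.

$116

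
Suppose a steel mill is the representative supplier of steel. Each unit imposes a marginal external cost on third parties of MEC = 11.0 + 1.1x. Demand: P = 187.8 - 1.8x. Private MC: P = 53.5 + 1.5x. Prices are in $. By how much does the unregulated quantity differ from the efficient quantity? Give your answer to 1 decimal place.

Market equilibrium (private): 53.5 + 1.5x = 187.8 - 1.8x → x_m = 40.6970.
Social marginal cost = private MC + MEC = 64.5 + 2.6x.
Set SMC = demand: 64.5 + 2.6x = 187.8 - 1.8x → x* = 28.0227.
Gap = |40.6970 − 28.0227| = 12.6743.

12.7 units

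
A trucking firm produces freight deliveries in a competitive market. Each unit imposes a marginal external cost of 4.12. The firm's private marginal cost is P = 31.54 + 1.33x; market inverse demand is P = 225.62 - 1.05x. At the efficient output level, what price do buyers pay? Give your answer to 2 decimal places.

P = 141.81

Social marginal cost = private MC + MEC = 35.66 + 1.33x.
Set SMC = demand: 35.66 + 1.33x = 225.62 - 1.05x → x* = 79.8151.
Consumer price on the demand curve at x*: 225.62 − 1.05×79.8151 = 141.8141.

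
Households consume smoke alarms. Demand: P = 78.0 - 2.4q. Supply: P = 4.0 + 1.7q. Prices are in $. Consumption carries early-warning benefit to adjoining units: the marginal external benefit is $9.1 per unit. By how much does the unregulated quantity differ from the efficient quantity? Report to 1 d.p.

Market equilibrium (private): 4.0 + 1.7q = 78.0 - 2.4q → q_m = 18.0488.
Social marginal benefit = demand + MEB = 87.1 - 2.4q.
Set SMB = MC: 87.1 - 2.4q = 4.0 + 1.7q → q* = 20.2683.
Gap = |18.0488 − 20.2683| = 2.2195.

2.2 units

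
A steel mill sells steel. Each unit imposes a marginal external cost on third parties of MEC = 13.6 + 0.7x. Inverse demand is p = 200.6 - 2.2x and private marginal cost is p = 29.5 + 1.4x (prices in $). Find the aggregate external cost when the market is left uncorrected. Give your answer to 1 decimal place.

Market equilibrium (private): 29.5 + 1.4x = 200.6 - 2.2x → x_m = 47.5278.
Total external cost = ∫₀^{x_m} (13.6 + 0.7x) dx = 13.6×47.5278 + ½×0.7×47.5278² = 1436.9902.

$1437.0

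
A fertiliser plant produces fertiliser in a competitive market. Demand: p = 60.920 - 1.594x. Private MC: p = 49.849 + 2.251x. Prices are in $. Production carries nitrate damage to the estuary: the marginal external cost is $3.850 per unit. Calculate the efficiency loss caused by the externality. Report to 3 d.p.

DWL = $1.928

Market equilibrium (private): 49.849 + 2.251x = 60.920 - 1.594x → x_m = 2.8793.
Social marginal cost = private MC + MEC = 53.699 + 2.251x.
Set SMC = demand: 53.699 + 2.251x = 60.920 - 1.594x → x* = 1.8780.
The loss is the area between SMC and demand from x* to x_m; with linear curves that's a triangle of height MEC(x_m).
DWL = ½ × 1.0013 × 3.8500 = 1.9275.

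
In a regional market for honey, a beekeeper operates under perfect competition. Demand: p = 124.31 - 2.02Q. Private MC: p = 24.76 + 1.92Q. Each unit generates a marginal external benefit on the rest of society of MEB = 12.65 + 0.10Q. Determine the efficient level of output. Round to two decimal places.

Q* = 29.22

Social marginal cost = private MC − MEB = 12.11 + 1.82Q.
Set SMC = demand: 12.11 + 1.82Q = 124.31 - 2.02Q → Q* = 29.2188.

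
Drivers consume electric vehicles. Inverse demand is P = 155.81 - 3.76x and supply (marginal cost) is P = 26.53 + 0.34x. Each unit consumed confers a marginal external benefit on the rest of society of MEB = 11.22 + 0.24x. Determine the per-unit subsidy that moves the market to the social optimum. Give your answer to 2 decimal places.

Social marginal benefit = demand + MEB = 167.03 - 3.52x.
Set SMB = MC: 167.03 - 3.52x = 26.53 + 0.34x → x* = 36.3990.
The Pigouvian subsidy equals MEB at x*: 11.22 + 0.24×36.3990 = 19.9558.

subsidy = 19.96 per unit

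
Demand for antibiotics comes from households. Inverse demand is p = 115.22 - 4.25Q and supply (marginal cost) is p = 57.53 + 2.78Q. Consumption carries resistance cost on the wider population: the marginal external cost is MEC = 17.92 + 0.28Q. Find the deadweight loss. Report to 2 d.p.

DWL = 27.96

Market equilibrium (private): 57.53 + 2.78Q = 115.22 - 4.25Q → Q_m = 8.2063.
Social marginal benefit = demand − MEC = 97.30 - 4.53Q.
Set SMB = MC: 97.30 - 4.53Q = 57.53 + 2.78Q → Q* = 5.4405.
The loss is the area between SMB and MC from Q* to Q_m; with linear curves that's a triangle of height MEC(Q_m).
DWL = ½ × 2.7658 × 20.2178 = 27.9592.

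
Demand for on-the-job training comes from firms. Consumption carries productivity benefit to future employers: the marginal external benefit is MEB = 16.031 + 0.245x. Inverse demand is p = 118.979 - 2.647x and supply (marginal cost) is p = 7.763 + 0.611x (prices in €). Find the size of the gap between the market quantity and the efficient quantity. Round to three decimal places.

Market equilibrium (private): 7.763 + 0.611x = 118.979 - 2.647x → x_m = 34.1363.
Social marginal benefit = demand + MEB = 135.010 - 2.402x.
Set SMB = MC: 135.010 - 2.402x = 7.763 + 0.611x → x* = 42.2327.
Gap = |34.1363 − 42.2327| = 8.0964.

8.096 units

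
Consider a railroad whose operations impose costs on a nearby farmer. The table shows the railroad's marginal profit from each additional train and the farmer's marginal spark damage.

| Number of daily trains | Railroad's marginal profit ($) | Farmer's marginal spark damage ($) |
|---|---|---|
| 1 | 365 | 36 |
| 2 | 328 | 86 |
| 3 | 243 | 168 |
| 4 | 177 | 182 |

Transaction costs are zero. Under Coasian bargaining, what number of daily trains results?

Bargaining reaches the level where marginal profit last exceeds marginal spark damage.
That holds through level 3 (243 ≥ 168) but not at 4 (177 < 182).

3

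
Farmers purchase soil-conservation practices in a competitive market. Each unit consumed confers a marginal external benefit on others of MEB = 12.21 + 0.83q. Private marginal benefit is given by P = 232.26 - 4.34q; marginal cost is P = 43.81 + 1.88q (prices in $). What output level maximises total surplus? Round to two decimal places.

q* = 37.23

Social marginal benefit = demand + MEB = 244.47 - 3.51q.
Set SMB = MC: 244.47 - 3.51q = 43.81 + 1.88q → q* = 37.2282.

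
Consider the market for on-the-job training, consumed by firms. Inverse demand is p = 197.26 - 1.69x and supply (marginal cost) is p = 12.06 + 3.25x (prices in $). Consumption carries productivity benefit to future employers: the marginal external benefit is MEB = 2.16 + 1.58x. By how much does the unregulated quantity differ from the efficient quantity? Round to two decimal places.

18.27 units

Market equilibrium (private): 12.06 + 3.25x = 197.26 - 1.69x → x_m = 37.4899.
Social marginal benefit = demand + MEB = 199.42 - 0.11x.
Set SMB = MC: 199.42 - 0.11x = 12.06 + 3.25x → x* = 55.7619.
Gap = |37.4899 − 55.7619| = 18.2720.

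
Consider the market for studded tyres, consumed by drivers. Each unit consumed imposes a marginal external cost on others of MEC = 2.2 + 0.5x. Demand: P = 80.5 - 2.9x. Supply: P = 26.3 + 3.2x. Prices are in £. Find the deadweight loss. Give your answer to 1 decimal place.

Market equilibrium (private): 26.3 + 3.2x = 80.5 - 2.9x → x_m = 8.8852.
Social marginal benefit = demand − MEC = 78.3 - 3.4x.
Set SMB = MC: 78.3 - 3.4x = 26.3 + 3.2x → x* = 7.8788.
Between x* and x_m the wedge MC − SMB runs linearly from 0 to MEC(x_m), so the loss is a triangle.
DWL = ½ × 1.0064 × 6.6426 = 3.3426.

DWL = £3.3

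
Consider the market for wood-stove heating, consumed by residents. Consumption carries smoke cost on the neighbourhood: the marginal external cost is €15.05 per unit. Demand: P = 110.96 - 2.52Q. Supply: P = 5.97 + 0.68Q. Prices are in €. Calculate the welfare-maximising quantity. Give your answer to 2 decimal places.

Q* = 28.11

Social marginal benefit = demand − MEC = 95.91 - 2.52Q.
Set SMB = MC: 95.91 - 2.52Q = 5.97 + 0.68Q → Q* = 28.1063.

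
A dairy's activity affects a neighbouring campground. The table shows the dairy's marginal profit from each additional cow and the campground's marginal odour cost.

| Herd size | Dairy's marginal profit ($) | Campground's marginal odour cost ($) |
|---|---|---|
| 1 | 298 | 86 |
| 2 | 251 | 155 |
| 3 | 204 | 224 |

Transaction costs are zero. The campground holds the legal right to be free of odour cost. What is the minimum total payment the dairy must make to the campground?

Efficient level: marginal profit ≥ marginal odour cost through level 2, so k* = 2.
With the campground holding the right, the dairy must at least compensate total damage at k*: 86 + 155 = 241.

$241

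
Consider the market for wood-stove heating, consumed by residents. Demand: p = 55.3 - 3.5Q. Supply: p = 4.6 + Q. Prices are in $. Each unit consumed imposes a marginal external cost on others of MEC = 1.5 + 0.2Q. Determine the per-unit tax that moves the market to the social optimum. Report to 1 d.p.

Social marginal benefit = demand − MEC = 53.8 - 3.7Q.
Set SMB = MC: 53.8 - 3.7Q = 4.6 + Q → Q* = 10.4681.
The Pigouvian tax equals MEC at Q*: 1.5 + 0.2×10.4681 = 3.5936.

tax = $3.6 per unit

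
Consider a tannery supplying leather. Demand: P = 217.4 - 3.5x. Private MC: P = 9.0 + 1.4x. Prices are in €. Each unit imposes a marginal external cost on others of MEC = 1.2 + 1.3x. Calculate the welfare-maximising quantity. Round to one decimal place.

x* = 33.4

Social marginal cost = private MC + MEC = 10.2 + 2.7x.
Set SMC = demand: 10.2 + 2.7x = 217.4 - 3.5x → x* = 33.4194.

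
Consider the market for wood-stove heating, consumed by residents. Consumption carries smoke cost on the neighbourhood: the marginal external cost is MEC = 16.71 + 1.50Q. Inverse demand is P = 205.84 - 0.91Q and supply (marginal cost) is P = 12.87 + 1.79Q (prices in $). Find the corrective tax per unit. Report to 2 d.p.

tax = $79.66 per unit

Social marginal benefit = demand − MEC = 189.13 - 2.41Q.
Set SMB = MC: 189.13 - 2.41Q = 12.87 + 1.79Q → Q* = 41.9667.
The Pigouvian tax equals MEC at Q*: 16.71 + 1.50×41.9667 = 79.6601.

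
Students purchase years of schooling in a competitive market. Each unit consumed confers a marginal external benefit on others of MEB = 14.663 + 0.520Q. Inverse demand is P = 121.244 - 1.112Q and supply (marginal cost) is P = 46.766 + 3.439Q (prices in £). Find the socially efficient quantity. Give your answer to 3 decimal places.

Social marginal benefit = demand + MEB = 135.907 - 0.592Q.
Set SMB = MC: 135.907 - 0.592Q = 46.766 + 3.439Q → Q* = 22.1139.

Q* = 22.114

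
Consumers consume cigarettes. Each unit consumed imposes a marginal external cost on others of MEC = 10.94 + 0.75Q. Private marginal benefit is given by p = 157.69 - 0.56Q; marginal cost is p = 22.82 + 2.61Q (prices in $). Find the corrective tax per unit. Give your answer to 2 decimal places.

Social marginal benefit = demand − MEC = 146.75 - 1.31Q.
Set SMB = MC: 146.75 - 1.31Q = 22.82 + 2.61Q → Q* = 31.6148.
The Pigouvian tax equals MEC at Q*: 10.94 + 0.75×31.6148 = 34.6511.

tax = $34.65 per unit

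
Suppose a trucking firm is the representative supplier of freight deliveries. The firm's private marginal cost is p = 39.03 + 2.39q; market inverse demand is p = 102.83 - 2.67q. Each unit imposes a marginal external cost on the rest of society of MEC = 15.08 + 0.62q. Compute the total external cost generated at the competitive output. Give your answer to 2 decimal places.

239.42

Market equilibrium (private): 39.03 + 2.39q = 102.83 - 2.67q → q_m = 12.6087.
Total external cost = ∫₀^{q_m} (15.08 + 0.62q) dq = 15.08×12.6087 + ½×0.62×12.6087² = 239.4228.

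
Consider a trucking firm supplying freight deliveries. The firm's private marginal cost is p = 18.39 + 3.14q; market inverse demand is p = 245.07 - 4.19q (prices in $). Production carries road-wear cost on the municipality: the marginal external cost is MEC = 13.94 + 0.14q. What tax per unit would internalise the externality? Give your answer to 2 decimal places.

tax = $17.93 per unit

Social marginal cost = private MC + MEC = 32.33 + 3.28q.
Set SMC = demand: 32.33 + 3.28q = 245.07 - 4.19q → q* = 28.4793.
The Pigouvian tax equals MEC at q*: 13.94 + 0.14×28.4793 = 17.9271.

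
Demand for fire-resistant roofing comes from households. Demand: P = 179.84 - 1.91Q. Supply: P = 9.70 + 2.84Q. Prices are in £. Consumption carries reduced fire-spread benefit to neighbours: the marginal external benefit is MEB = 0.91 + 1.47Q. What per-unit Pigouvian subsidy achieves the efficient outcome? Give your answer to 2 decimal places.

subsidy = £77.57 per unit

Social marginal benefit = demand + MEB = 180.75 - 0.44Q.
Set SMB = MC: 180.75 - 0.44Q = 9.70 + 2.84Q → Q* = 52.1494.
The Pigouvian subsidy equals MEB at Q*: 0.91 + 1.47×52.1494 = 77.5696.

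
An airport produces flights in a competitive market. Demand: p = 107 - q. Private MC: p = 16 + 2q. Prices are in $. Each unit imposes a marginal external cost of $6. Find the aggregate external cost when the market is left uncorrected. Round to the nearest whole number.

Market equilibrium (private): 16 + 2q = 107 - q → q_m = 30.3333.
Total external cost = MEC × q_m = 6 × 30.3333 = 181.9998.

$182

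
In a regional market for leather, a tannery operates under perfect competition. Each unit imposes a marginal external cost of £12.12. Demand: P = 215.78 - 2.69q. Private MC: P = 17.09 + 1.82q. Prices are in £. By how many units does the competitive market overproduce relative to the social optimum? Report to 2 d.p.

Market equilibrium (private): 17.09 + 1.82q = 215.78 - 2.69q → q_m = 44.0554.
Social marginal cost = private MC + MEC = 29.21 + 1.82q.
Set SMC = demand: 29.21 + 1.82q = 215.78 - 2.69q → q* = 41.3681.
Gap = |44.0554 − 41.3681| = 2.6873.

2.69 units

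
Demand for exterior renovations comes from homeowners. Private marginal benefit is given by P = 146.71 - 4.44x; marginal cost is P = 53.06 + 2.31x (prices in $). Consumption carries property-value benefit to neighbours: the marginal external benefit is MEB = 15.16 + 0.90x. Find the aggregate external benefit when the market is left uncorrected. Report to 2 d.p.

$296.95

Market equilibrium (private): 53.06 + 2.31x = 146.71 - 4.44x → x_m = 13.8741.
Total external benefit = ∫₀^{x_m} (15.16 + 0.90x) dx = 15.16×13.8741 + ½×0.90×13.8741² = 296.9521.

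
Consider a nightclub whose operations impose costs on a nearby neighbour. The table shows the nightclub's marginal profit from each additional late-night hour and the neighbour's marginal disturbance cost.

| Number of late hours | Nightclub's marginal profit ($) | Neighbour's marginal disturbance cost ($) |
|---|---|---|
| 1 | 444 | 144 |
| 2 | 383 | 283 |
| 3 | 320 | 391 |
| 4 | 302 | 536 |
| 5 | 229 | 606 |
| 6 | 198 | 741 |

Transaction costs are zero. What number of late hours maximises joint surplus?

2

Bargaining reaches the level where marginal profit last exceeds marginal disturbance cost.
That holds through level 2 (383 ≥ 283) but not at 3 (320 < 391).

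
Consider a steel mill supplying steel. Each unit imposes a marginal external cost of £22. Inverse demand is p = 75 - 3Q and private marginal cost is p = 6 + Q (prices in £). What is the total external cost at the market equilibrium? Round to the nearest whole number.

£380

Market equilibrium (private): 6 + Q = 75 - 3Q → Q_m = 17.2500.
Total external cost = MEC × Q_m = 22 × 17.2500 = 379.5000.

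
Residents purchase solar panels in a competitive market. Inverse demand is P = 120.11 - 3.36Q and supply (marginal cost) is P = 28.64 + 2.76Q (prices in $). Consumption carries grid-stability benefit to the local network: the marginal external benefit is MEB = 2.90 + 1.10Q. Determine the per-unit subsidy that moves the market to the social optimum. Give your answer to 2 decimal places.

subsidy = $23.58 per unit

Social marginal benefit = demand + MEB = 123.01 - 2.26Q.
Set SMB = MC: 123.01 - 2.26Q = 28.64 + 2.76Q → Q* = 18.7988.
The Pigouvian subsidy equals MEB at Q*: 2.90 + 1.10×18.7988 = 23.5787.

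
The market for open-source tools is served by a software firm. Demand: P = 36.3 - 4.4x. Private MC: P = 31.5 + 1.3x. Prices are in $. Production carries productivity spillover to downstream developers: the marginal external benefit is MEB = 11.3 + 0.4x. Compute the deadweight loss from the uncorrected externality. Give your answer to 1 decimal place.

DWL = $12.8

Market equilibrium (private): 31.5 + 1.3x = 36.3 - 4.4x → x_m = 0.8421.
Social marginal cost = private MC − MEB = 20.2 + 0.9x.
Set SMC = demand: 20.2 + 0.9x = 36.3 - 4.4x → x* = 3.0377.
Height of the DWL triangle at x_m is demand(x_m) − SMC(x_m) = MEB(x_m) = 11.6368.
DWL = ½ × 2.1956 × 11.6368 = 12.7749.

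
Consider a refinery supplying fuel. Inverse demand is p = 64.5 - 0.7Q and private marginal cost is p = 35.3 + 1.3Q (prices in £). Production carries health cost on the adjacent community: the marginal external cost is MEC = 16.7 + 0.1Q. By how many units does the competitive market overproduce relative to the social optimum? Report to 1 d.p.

8.6 units

Market equilibrium (private): 35.3 + 1.3Q = 64.5 - 0.7Q → Q_m = 14.6000.
Social marginal cost = private MC + MEC = 52.0 + 1.4Q.
Set SMC = demand: 52.0 + 1.4Q = 64.5 - 0.7Q → Q* = 5.9524.
Gap = |14.6000 − 5.9524| = 8.6476.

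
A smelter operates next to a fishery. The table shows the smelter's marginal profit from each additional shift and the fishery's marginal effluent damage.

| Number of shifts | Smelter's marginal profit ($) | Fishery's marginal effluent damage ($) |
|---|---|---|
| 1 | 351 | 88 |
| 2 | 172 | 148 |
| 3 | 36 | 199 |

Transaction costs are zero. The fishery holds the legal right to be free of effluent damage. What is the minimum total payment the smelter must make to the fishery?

$236

Efficient level: marginal profit ≥ marginal effluent damage through level 2, so k* = 2.
With the fishery holding the right, the smelter must at least compensate total damage at k*: 88 + 148 = 236.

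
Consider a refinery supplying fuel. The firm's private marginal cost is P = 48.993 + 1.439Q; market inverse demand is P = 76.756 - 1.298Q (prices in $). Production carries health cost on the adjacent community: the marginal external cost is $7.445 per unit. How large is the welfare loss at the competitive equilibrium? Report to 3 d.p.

DWL = $10.126

Market equilibrium (private): 48.993 + 1.439Q = 76.756 - 1.298Q → Q_m = 10.1436.
Social marginal cost = private MC + MEC = 56.438 + 1.439Q.
Set SMC = demand: 56.438 + 1.439Q = 76.756 - 1.298Q → Q* = 7.4235.
The welfare-loss triangle has base |Q_m − Q*| and height MEC(Q_m) (the vertical gap between SMC and demand is zero at Q* and MEC at Q_m).
DWL = ½ × 2.7201 × 7.4450 = 10.1256.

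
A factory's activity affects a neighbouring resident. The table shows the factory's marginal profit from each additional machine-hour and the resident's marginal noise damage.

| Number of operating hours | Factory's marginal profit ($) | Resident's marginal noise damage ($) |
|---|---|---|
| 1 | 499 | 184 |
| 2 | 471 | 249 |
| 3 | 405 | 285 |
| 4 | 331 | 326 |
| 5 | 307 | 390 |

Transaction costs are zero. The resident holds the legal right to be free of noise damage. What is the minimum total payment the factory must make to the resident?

$1044

Efficient level: marginal profit ≥ marginal noise damage through level 4, so k* = 4.
With the resident holding the right, the factory must at least compensate total damage at k*: 184 + 249 + 285 + 326 = 1044.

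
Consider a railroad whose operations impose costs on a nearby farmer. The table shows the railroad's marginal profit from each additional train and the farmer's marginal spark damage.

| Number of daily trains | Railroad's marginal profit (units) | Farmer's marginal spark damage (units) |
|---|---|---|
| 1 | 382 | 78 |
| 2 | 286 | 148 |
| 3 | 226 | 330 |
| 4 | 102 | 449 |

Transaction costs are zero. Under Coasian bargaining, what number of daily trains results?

2

Bargaining reaches the level where marginal profit last exceeds marginal spark damage.
That holds through level 2 (286 ≥ 148) but not at 3 (226 < 330).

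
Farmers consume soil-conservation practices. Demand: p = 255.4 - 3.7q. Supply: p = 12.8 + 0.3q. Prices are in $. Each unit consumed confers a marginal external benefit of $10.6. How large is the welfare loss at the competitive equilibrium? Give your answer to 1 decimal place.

Market equilibrium (private): 12.8 + 0.3q = 255.4 - 3.7q → q_m = 60.6500.
Social marginal benefit = demand + MEB = 266.0 - 3.7q.
Set SMB = MC: 266.0 - 3.7q = 12.8 + 0.3q → q* = 63.3000.
The welfare-loss triangle has base |q_m − q*| and height MEB(q_m) (the vertical gap between SMB and MC is zero at q* and MEB at q_m).
DWL = ½ × 2.6500 × 10.6000 = 14.0450.

DWL = $14.0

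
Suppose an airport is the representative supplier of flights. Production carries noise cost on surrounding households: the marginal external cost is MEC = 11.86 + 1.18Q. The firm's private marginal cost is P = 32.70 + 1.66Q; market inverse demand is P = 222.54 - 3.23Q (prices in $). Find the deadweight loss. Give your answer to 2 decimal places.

DWL = $273.96

Market equilibrium (private): 32.70 + 1.66Q = 222.54 - 3.23Q → Q_m = 38.8221.
Social marginal cost = private MC + MEC = 44.56 + 2.84Q.
Set SMC = demand: 44.56 + 2.84Q = 222.54 - 3.23Q → Q* = 29.3213.
Between Q* and Q_m the wedge SMC − demand runs linearly from 0 to MEC(Q_m), so the loss is a triangle.
DWL = ½ × 9.5008 × 57.6701 = 273.9560.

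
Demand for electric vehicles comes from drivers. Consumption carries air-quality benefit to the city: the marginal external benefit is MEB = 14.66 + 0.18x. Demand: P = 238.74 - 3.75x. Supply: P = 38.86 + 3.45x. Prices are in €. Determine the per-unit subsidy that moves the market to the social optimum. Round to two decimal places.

Social marginal benefit = demand + MEB = 253.40 - 3.57x.
Set SMB = MC: 253.40 - 3.57x = 38.86 + 3.45x → x* = 30.5613.
The Pigouvian subsidy equals MEB at x*: 14.66 + 0.18×30.5613 = 20.1610.

subsidy = €20.16 per unit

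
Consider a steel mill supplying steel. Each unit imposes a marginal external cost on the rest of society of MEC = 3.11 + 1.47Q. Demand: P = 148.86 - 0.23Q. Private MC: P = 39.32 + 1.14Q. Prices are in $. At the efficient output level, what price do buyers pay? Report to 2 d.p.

Social marginal cost = private MC + MEC = 42.43 + 2.61Q.
Set SMC = demand: 42.43 + 2.61Q = 148.86 - 0.23Q → Q* = 37.4754.
Consumer price on the demand curve at Q*: 148.86 − 0.23×37.4754 = 140.2407.

P = $140.24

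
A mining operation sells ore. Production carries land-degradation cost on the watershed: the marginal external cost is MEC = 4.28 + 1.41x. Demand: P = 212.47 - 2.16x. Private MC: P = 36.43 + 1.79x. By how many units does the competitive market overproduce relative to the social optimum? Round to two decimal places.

Market equilibrium (private): 36.43 + 1.79x = 212.47 - 2.16x → x_m = 44.5671.
Social marginal cost = private MC + MEC = 40.71 + 3.20x.
Set SMC = demand: 40.71 + 3.20x = 212.47 - 2.16x → x* = 32.0448.
Gap = |44.5671 − 32.0448| = 12.5223.

12.52 units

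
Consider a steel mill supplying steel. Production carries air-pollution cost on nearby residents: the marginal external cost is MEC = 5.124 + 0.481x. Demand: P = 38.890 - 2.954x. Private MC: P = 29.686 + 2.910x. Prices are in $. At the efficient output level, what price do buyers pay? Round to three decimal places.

Social marginal cost = private MC + MEC = 34.810 + 3.391x.
Set SMC = demand: 34.810 + 3.391x = 38.890 - 2.954x → x* = 0.6430.
Consumer price on the demand curve at x*: 38.890 − 2.954×0.6430 = 36.9906.

P = $36.991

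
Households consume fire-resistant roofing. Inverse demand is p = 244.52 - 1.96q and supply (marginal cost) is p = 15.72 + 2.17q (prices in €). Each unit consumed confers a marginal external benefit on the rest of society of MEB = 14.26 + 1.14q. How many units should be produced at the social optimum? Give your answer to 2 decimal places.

q* = 81.29

Social marginal benefit = demand + MEB = 258.78 - 0.82q.
Set SMB = MC: 258.78 - 0.82q = 15.72 + 2.17q → q* = 81.2910.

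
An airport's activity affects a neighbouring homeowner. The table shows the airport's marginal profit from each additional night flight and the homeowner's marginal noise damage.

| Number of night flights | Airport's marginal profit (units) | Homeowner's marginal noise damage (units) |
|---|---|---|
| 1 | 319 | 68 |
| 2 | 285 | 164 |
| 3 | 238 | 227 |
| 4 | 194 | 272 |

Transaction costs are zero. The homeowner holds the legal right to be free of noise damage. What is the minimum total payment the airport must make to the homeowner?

459

Efficient level: marginal profit ≥ marginal noise damage through level 3, so k* = 3.
With the homeowner holding the right, the airport must at least compensate total damage at k*: 68 + 164 + 227 = 459.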